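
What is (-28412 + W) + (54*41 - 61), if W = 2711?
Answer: -23548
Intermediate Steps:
(-28412 + W) + (54*41 - 61) = (-28412 + 2711) + (54*41 - 61) = -25701 + (2214 - 61) = -25701 + 2153 = -23548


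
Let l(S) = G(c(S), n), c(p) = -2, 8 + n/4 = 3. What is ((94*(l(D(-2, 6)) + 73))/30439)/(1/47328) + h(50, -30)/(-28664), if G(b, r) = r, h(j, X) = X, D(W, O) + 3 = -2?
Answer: 3379315448457/436251748 ≈ 7746.3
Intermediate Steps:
n = -20 (n = -32 + 4*3 = -32 + 12 = -20)
D(W, O) = -5 (D(W, O) = -3 - 2 = -5)
l(S) = -20
((94*(l(D(-2, 6)) + 73))/30439)/(1/47328) + h(50, -30)/(-28664) = ((94*(-20 + 73))/30439)/(1/47328) - 30/(-28664) = ((94*53)*(1/30439))/(1/47328) - 30*(-1/28664) = (4982*(1/30439))*47328 + 15/14332 = (4982/30439)*47328 + 15/14332 = 235788096/30439 + 15/14332 = 3379315448457/436251748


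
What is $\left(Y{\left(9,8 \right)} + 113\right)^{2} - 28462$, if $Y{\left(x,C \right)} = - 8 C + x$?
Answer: $-25098$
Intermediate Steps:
$Y{\left(x,C \right)} = x - 8 C$
$\left(Y{\left(9,8 \right)} + 113\right)^{2} - 28462 = \left(\left(9 - 64\right) + 113\right)^{2} - 28462 = \left(-55 + 113\right)^{2} - 28462 = 58^{2} - 28462 = 3364 - 28462 = -25098$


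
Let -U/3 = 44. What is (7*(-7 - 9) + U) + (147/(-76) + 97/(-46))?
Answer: -433579/1748 ≈ -248.04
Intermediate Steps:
U = -132 (U = -3*44 = -132)
(7*(-7 - 9) + U) + (147/(-76) + 97/(-46)) = (7*(-7 - 9) - 132) + (147/(-76) + 97/(-46)) = (7*(-16) - 132) + (147*(-1/76) + 97*(-1/46)) = (-112 - 132) + (-147/76 - 97/46) = -244 - 7067/1748 = -433579/1748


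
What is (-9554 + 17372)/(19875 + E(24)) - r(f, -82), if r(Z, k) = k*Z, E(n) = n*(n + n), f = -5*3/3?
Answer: -2871084/7009 ≈ -409.63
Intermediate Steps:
f = -5 (f = -15*1/3 = -5)
E(n) = 2*n**2 (E(n) = n*(2*n) = 2*n**2)
r(Z, k) = Z*k
(-9554 + 17372)/(19875 + E(24)) - r(f, -82) = (-9554 + 17372)/(19875 + 2*24**2) - (-5)*(-82) = 7818/(19875 + 2*576) - 1*410 = 7818/(19875 + 1152) - 410 = 7818/21027 - 410 = 7818*(1/21027) - 410 = 2606/7009 - 410 = -2871084/7009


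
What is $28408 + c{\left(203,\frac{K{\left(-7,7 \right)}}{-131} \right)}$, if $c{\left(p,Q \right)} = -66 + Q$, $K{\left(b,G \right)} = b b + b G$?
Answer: $28342$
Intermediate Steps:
$K{\left(b,G \right)} = b^{2} + G b$
$28408 + c{\left(203,\frac{K{\left(-7,7 \right)}}{-131} \right)} = 28408 - \left(66 - \frac{\left(-7\right) \left(7 - 7\right)}{-131}\right) = 28408 - \left(66 - \left(-7\right) 0 \left(- \frac{1}{131}\right)\right) = 28408 + \left(-66 + 0 \left(- \frac{1}{131}\right)\right) = 28408 + \left(-66 + 0\right) = 28408 - 66 = 28342$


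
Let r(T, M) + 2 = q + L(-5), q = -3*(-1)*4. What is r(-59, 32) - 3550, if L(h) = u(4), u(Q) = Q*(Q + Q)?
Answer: -3508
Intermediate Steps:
u(Q) = 2*Q**2 (u(Q) = Q*(2*Q) = 2*Q**2)
L(h) = 32 (L(h) = 2*4**2 = 2*16 = 32)
q = 12 (q = 3*4 = 12)
r(T, M) = 42 (r(T, M) = -2 + (12 + 32) = -2 + 44 = 42)
r(-59, 32) - 3550 = 42 - 3550 = -3508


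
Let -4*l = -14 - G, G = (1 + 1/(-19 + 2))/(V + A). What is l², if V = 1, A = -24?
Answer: 7447441/611524 ≈ 12.178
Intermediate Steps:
G = -16/391 (G = (1 + 1/(-19 + 2))/(1 - 24) = (1 + 1/(-17))/(-23) = (1 - 1/17)*(-1/23) = (16/17)*(-1/23) = -16/391 ≈ -0.040921)
l = 2729/782 (l = -(-14 - 1*(-16/391))/4 = -(-14 + 16/391)/4 = -¼*(-5458/391) = 2729/782 ≈ 3.4898)
l² = (2729/782)² = 7447441/611524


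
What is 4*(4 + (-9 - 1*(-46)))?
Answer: 164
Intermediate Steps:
4*(4 + (-9 - 1*(-46))) = 4*(4 + (-9 + 46)) = 4*(4 + 37) = 4*41 = 164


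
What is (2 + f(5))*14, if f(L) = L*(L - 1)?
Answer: 308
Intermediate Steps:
f(L) = L*(-1 + L)
(2 + f(5))*14 = (2 + 5*(-1 + 5))*14 = (2 + 5*4)*14 = (2 + 20)*14 = 22*14 = 308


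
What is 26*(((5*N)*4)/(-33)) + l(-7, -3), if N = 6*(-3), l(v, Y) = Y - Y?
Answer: 3120/11 ≈ 283.64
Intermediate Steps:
l(v, Y) = 0
N = -18
26*(((5*N)*4)/(-33)) + l(-7, -3) = 26*(((5*(-18))*4)/(-33)) + 0 = 26*(-90*4*(-1/33)) + 0 = 26*(-360*(-1/33)) + 0 = 26*(120/11) + 0 = 3120/11 + 0 = 3120/11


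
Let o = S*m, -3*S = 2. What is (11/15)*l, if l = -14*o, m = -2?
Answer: -616/45 ≈ -13.689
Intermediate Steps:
S = -⅔ (S = -⅓*2 = -⅔ ≈ -0.66667)
o = 4/3 (o = -⅔*(-2) = 4/3 ≈ 1.3333)
l = -56/3 (l = -14*4/3 = -56/3 ≈ -18.667)
(11/15)*l = (11/15)*(-56/3) = -616/45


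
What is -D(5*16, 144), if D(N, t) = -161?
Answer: 161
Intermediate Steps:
-D(5*16, 144) = -1*(-161) = 161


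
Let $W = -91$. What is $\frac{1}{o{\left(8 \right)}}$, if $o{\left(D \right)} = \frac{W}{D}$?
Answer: $- \frac{8}{91} \approx -0.087912$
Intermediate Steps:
$o{\left(D \right)} = - \frac{91}{D}$
$\frac{1}{o{\left(8 \right)}} = \frac{1}{\left(-91\right) \frac{1}{8}} = \frac{1}{- \frac{91}{8}} = - \frac{8}{91}$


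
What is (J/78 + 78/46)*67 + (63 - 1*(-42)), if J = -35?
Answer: 338249/1794 ≈ 188.54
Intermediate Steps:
(J/78 + 78/46)*67 + (63 - 1*(-42)) = (-35/78 + 78/46)*67 + (63 - 1*(-42)) = (-35*1/78 + 78*(1/46))*67 + (63 + 42) = (-35/78 + 39/23)*67 + 105 = (2237/1794)*67 + 105 = 149879/1794 + 105 = 338249/1794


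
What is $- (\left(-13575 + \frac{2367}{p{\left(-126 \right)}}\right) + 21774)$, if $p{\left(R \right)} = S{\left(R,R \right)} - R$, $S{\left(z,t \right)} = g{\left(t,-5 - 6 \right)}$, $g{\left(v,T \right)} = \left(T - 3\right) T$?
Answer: $- \frac{2298087}{280} \approx -8207.5$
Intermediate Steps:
$g{\left(v,T \right)} = T \left(-3 + T\right)$ ($g{\left(v,T \right)} = \left(-3 + T\right) T = T \left(-3 + T\right)$)
$S{\left(z,t \right)} = 154$ ($S{\left(z,t \right)} = \left(-5 - 6\right) \left(-3 - 11\right) = - 11 \left(-3 - 11\right) = \left(-11\right) \left(-14\right) = 154$)
$p{\left(R \right)} = 154 - R$
$- (\left(-13575 + \frac{2367}{p{\left(-126 \right)}}\right) + 21774) = - (\left(-13575 + \frac{2367}{154 - -126}\right) + 21774) = - (\left(-13575 + \frac{2367}{154 + 126}\right) + 21774) = - (\left(-13575 + \frac{2367}{280}\right) + 21774) = - (- \frac{3798633}{280} + 21774) = \left(-1\right) \frac{2298087}{280} = - \frac{2298087}{280}$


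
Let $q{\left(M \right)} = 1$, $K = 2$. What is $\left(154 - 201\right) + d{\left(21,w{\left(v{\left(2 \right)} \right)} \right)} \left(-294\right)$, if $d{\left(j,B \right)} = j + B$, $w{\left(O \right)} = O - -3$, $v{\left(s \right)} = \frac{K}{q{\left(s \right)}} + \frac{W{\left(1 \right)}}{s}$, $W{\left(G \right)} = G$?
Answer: $-7838$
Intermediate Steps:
$v{\left(s \right)} = 2 + \frac{1}{s}$ ($v{\left(s \right)} = \frac{2}{1} + 1 \frac{1}{s} = 2 \cdot 1 + \frac{1}{s} = 2 + \frac{1}{s}$)
$w{\left(O \right)} = 3 + O$ ($w{\left(O \right)} = O + 3 = 3 + O$)
$d{\left(j,B \right)} = B + j$
$\left(154 - 201\right) + d{\left(21,w{\left(v{\left(2 \right)} \right)} \right)} \left(-294\right) = \left(154 - 201\right) + \left(\left(3 + \left(2 + \frac{1}{2}\right)\right) + 21\right) \left(-294\right) = -47 + \left(\left(3 + \frac{5}{2}\right) + 21\right) \left(-294\right) = -47 + \left(\frac{11}{2} + 21\right) \left(-294\right) = -47 + \frac{53}{2} \left(-294\right) = -47 - 7791 = -7838$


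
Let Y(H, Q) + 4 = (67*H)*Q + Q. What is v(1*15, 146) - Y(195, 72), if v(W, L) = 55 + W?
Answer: -940678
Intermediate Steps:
Y(H, Q) = -4 + Q + 67*H*Q (Y(H, Q) = -4 + ((67*H)*Q + Q) = -4 + (67*H*Q + Q) = -4 + (Q + 67*H*Q) = -4 + Q + 67*H*Q)
v(1*15, 146) - Y(195, 72) = (55 + 1*15) - (-4 + 72 + 67*195*72) = (55 + 15) - (-4 + 72 + 940680) = 70 - 1*940748 = 70 - 940748 = -940678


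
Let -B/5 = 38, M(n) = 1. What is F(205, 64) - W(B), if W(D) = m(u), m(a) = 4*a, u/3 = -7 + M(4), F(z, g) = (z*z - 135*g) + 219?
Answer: 33676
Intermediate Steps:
F(z, g) = 219 + z² - 135*g (F(z, g) = (z² - 135*g) + 219 = 219 + z² - 135*g)
u = -18 (u = 3*(-7 + 1) = 3*(-6) = -18)
B = -190 (B = -5*38 = -190)
W(D) = -72 (W(D) = 4*(-18) = -72)
F(205, 64) - W(B) = (219 + 205² - 135*64) - 1*(-72) = (219 + 42025 - 8640) + 72 = 33604 + 72 = 33676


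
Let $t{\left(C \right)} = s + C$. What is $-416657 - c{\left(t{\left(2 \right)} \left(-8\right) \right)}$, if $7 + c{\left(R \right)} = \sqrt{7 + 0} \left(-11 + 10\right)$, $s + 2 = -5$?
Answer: $-416650 + \sqrt{7} \approx -4.1665 \cdot 10^{5}$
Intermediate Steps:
$s = -7$ ($s = -2 - 5 = -7$)
$t{\left(C \right)} = -7 + C$
$c{\left(R \right)} = -7 - \sqrt{7}$ ($c{\left(R \right)} = -7 + \sqrt{7 + 0} \left(-11 + 10\right) = -7 + \sqrt{7} \left(-1\right) = -7 - \sqrt{7}$)
$-416657 - c{\left(t{\left(2 \right)} \left(-8\right) \right)} = -416657 - \left(-7 - \sqrt{7}\right) = -416657 + \left(7 + \sqrt{7}\right) = -416650 + \sqrt{7}$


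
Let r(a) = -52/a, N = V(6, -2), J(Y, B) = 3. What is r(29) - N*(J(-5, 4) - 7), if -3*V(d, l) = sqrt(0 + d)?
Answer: -52/29 - 4*sqrt(6)/3 ≈ -5.0591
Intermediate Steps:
V(d, l) = -sqrt(d)/3 (V(d, l) = -sqrt(0 + d)/3 = -sqrt(d)/3)
N = -sqrt(6)/3 ≈ -0.81650
r(29) - N*(J(-5, 4) - 7) = -52/29 - (-sqrt(6)/3)*(3 - 7) = -52*1/29 - (-sqrt(6)/3)*(-4) = -52/29 - 4*sqrt(6)/3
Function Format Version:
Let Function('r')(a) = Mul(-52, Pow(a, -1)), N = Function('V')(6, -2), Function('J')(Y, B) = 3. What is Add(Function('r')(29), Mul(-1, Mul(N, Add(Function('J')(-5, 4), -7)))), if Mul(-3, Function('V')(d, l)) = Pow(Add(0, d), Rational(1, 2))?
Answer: Add(Rational(-52, 29), Mul(Rational(-4, 3), Pow(6, Rational(1, 2)))) ≈ -5.0591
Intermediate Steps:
Function('V')(d, l) = Mul(Rational(-1, 3), Pow(d, Rational(1, 2))) (Function('V')(d, l) = Mul(Rational(-1, 3), Pow(Add(0, d), Rational(1, 2))) = Mul(Rational(-1, 3), Pow(d, Rational(1, 2))))
N = Mul(Rational(-1, 3), Pow(6, Rational(1, 2))) ≈ -0.81650
Add(Function('r')(29), Mul(-1, Mul(N, Add(Function('J')(-5, 4), -7)))) = Add(Mul(-52, Pow(29, -1)), Mul(-1, Mul(Mul(Rational(-1, 3), Pow(6, Rational(1, 2))), Add(3, -7)))) = Add(Mul(-52, Rational(1, 29)), Mul(-1, Mul(Mul(Rational(-1, 3), Pow(6, Rational(1, 2))), -4))) = Add(Rational(-52, 29), Mul(-1, Mul(Rational(4, 3), Pow(6, Rational(1, 2))))) = Add(Rational(-52, 29), Mul(Rational(-4, 3), Pow(6, Rational(1, 2))))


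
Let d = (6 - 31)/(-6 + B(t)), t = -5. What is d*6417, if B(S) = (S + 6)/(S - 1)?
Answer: 962550/37 ≈ 26015.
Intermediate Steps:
B(S) = (6 + S)/(-1 + S)
d = 150/37 (d = (6 - 31)/(-6 + (6 - 5)/(-1 - 5)) = -25/(-6 + 1/(-6)) = -25/(-6 - ⅙*1) = -25/(-6 - ⅙) = -25/(-37/6) = -25*(-6/37) = 150/37 ≈ 4.0541)
d*6417 = (150/37)*6417 = 962550/37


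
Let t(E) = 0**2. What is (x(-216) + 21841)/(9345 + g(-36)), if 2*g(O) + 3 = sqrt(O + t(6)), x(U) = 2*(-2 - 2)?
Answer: 271995514/116401335 - 87332*I/116401335 ≈ 2.3367 - 0.00075027*I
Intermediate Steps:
x(U) = -8 (x(U) = 2*(-4) = -8)
t(E) = 0
g(O) = -3/2 + sqrt(O)/2 (g(O) = -3/2 + sqrt(O + 0)/2 = -3/2 + sqrt(O)/2)
(x(-216) + 21841)/(9345 + g(-36)) = (-8 + 21841)/(9345 + (-3/2 + sqrt(-36)/2)) = 21833/(9345 + (-3/2 + (6*I)/2)) = 21833/(9345 + (-3/2 + 3*I)) = 21833/(18687/2 + 3*I) = 21833*(4*(18687/2 - 3*I)/349204005) = 87332*(18687/2 - 3*I)/349204005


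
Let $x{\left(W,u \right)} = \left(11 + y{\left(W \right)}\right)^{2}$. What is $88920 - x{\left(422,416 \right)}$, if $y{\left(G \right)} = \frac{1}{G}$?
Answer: $\frac{15813671831}{178084} \approx 88799.0$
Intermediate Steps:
$x{\left(W,u \right)} = \left(11 + \frac{1}{W}\right)^{2}$
$88920 - x{\left(422,416 \right)} = 88920 - \frac{\left(1 + 11 \cdot 422\right)^{2}}{178084} = 88920 - \frac{\left(1 + 4642\right)^{2}}{178084} = 88920 - \frac{4643^{2}}{178084} = 88920 - \frac{1}{178084} \cdot 21557449 = 88920 - \frac{21557449}{178084} = \frac{15813671831}{178084}$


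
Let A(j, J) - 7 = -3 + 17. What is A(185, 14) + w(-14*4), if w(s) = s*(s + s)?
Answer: 6293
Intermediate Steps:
A(j, J) = 21 (A(j, J) = 7 + (-3 + 17) = 7 + 14 = 21)
w(s) = 2*s² (w(s) = s*(2*s) = 2*s²)
A(185, 14) + w(-14*4) = 21 + 2*(-14*4)² = 21 + 2*(-56)² = 21 + 2*3136 = 21 + 6272 = 6293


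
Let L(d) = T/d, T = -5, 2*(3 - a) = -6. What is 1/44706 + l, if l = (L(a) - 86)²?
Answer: 2022506897/268236 ≈ 7540.0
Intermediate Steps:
a = 6 (a = 3 - ½*(-6) = 3 + 3 = 6)
L(d) = -5/d
l = 271441/36 (l = (-5/6 - 86)² = (-5*⅙ - 86)² = (-⅚ - 86)² = (-521/6)² = 271441/36 ≈ 7540.0)
1/44706 + l = 1/44706 + 271441/36 = 2022506897/268236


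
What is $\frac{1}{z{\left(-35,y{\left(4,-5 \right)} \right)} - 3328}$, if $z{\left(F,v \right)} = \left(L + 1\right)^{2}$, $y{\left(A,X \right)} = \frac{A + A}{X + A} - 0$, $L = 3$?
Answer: $- \frac{1}{3312} \approx -0.00030193$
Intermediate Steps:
$y{\left(A,X \right)} = \frac{2 A}{A + X}$ ($y{\left(A,X \right)} = \frac{2 A}{A + X} + 0 = \frac{2 A}{A + X}$)
$z{\left(F,v \right)} = 16$ ($z{\left(F,v \right)} = \left(3 + 1\right)^{2} = 4^{2} = 16$)
$\frac{1}{z{\left(-35,y{\left(4,-5 \right)} \right)} - 3328} = \frac{1}{16 - 3328} = \frac{1}{-3312} = - \frac{1}{3312}$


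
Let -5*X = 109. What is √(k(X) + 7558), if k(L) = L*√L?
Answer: √(188950 - 109*I*√545)/5 ≈ 86.939 - 0.58538*I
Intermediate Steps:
X = -109/5 (X = -⅕*109 = -109/5 ≈ -21.800)
k(L) = L^(3/2)
√(k(X) + 7558) = √((-109/5)^(3/2) + 7558) = √(-109*I*√545/25 + 7558) = √(7558 - 109*I*√545/25)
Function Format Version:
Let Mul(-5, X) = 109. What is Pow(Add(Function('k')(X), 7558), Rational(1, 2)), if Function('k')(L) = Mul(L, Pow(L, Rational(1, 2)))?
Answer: Mul(Rational(1, 5), Pow(Add(188950, Mul(-109, I, Pow(545, Rational(1, 2)))), Rational(1, 2))) ≈ Add(86.939, Mul(-0.58538, I))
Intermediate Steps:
X = Rational(-109, 5) (X = Mul(Rational(-1, 5), 109) = Rational(-109, 5) ≈ -21.800)
Function('k')(L) = Pow(L, Rational(3, 2))
Pow(Add(Function('k')(X), 7558), Rational(1, 2)) = Pow(Add(Pow(Rational(-109, 5), Rational(3, 2)), 7558), Rational(1, 2)) = Pow(Add(Mul(Rational(-109, 25), I, Pow(545, Rational(1, 2))), 7558), Rational(1, 2)) = Pow(Add(7558, Mul(Rational(-109, 25), I, Pow(545, Rational(1, 2)))), Rational(1, 2))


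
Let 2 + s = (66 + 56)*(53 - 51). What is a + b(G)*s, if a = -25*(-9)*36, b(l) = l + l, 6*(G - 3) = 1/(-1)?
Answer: 28414/3 ≈ 9471.3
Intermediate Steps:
G = 17/6 (G = 3 + (1/6)/(-1) = 3 + (1/6)*(-1) = 3 - 1/6 = 17/6 ≈ 2.8333)
b(l) = 2*l
s = 242 (s = -2 + (66 + 56)*(53 - 51) = -2 + 122*2 = -2 + 244 = 242)
a = 8100 (a = 225*36 = 8100)
a + b(G)*s = 8100 + (2*(17/6))*242 = 8100 + (17/3)*242 = 8100 + 4114/3 = 28414/3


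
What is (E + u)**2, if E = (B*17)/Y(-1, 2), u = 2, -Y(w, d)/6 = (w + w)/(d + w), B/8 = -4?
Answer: 16900/9 ≈ 1877.8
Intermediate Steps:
B = -32 (B = 8*(-4) = -32)
Y(w, d) = -12*w/(d + w) (Y(w, d) = -6*(w + w)/(d + w) = -6*2*w/(d + w) = -12*w/(d + w))
E = -136/3 (E = (-32*17)/((-12*(-1)/(2 - 1))) = -544/((-12*(-1)/1)) = -544/((-12*(-1)*1)) = -544/12 = -544*1/12 = -136/3 ≈ -45.333)
(E + u)**2 = (-136/3 + 2)**2 = (-130/3)**2 = 16900/9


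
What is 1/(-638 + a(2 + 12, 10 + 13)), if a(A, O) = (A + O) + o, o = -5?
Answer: -1/606 ≈ -0.0016502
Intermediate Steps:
a(A, O) = -5 + A + O (a(A, O) = (A + O) - 5 = -5 + A + O)
1/(-638 + a(2 + 12, 10 + 13)) = 1/(-638 + (-5 + (2 + 12) + (10 + 13))) = 1/(-638 + (-5 + 14 + 23)) = 1/(-638 + 32) = 1/(-606) = -1/606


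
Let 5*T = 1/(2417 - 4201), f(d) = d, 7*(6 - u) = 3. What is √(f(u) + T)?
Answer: √5430297530/31220 ≈ 2.3604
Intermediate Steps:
u = 39/7 (u = 6 - ⅐*3 = 6 - 3/7 = 39/7 ≈ 5.5714)
T = -1/8920 (T = 1/(5*(2417 - 4201)) = (⅕)/(-1784) = (⅕)*(-1/1784) = -1/8920 ≈ -0.00011211)
√(f(u) + T) = √(39/7 - 1/8920) = √(347873/62440) = √5430297530/31220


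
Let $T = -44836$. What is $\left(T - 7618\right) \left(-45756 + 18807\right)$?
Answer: $1413582846$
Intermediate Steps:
$\left(T - 7618\right) \left(-45756 + 18807\right) = \left(-44836 - 7618\right) \left(-45756 + 18807\right) = \left(-52454\right) \left(-26949\right) = 1413582846$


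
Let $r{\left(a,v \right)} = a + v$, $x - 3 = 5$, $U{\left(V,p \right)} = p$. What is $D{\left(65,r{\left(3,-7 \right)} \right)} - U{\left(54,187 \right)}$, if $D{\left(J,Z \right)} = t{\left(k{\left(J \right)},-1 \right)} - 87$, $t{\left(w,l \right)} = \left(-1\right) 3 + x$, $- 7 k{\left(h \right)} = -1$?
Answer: $-269$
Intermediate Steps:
$x = 8$ ($x = 3 + 5 = 8$)
$k{\left(h \right)} = \frac{1}{7}$ ($k{\left(h \right)} = \left(- \frac{1}{7}\right) \left(-1\right) = \frac{1}{7}$)
$t{\left(w,l \right)} = 5$ ($t{\left(w,l \right)} = \left(-1\right) 3 + 8 = -3 + 8 = 5$)
$D{\left(J,Z \right)} = -82$ ($D{\left(J,Z \right)} = 5 - 87 = -82$)
$D{\left(65,r{\left(3,-7 \right)} \right)} - U{\left(54,187 \right)} = -82 - 187 = -269$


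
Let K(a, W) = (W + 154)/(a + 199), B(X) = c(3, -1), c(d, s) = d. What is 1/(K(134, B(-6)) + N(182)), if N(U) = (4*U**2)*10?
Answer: 333/441211837 ≈ 7.5474e-7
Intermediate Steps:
B(X) = 3
N(U) = 40*U**2
K(a, W) = (154 + W)/(199 + a)
1/(K(134, B(-6)) + N(182)) = 1/((154 + 3)/(199 + 134) + 40*182**2) = 1/(157/333 + 40*33124) = 1/((1/333)*157 + 1324960) = 1/(157/333 + 1324960) = 1/(441211837/333) = 333/441211837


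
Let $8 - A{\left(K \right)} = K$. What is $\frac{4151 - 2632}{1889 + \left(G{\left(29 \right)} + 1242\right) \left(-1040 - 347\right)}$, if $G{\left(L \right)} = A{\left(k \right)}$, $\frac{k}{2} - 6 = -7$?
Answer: $- \frac{217}{247805} \approx -0.00087569$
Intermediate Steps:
$k = -2$ ($k = 12 + 2 \left(-7\right) = 12 - 14 = -2$)
$A{\left(K \right)} = 8 - K$
$G{\left(L \right)} = 10$ ($G{\left(L \right)} = 8 - -2 = 8 + 2 = 10$)
$\frac{4151 - 2632}{1889 + \left(G{\left(29 \right)} + 1242\right) \left(-1040 - 347\right)} = \frac{4151 - 2632}{1889 + \left(10 + 1242\right) \left(-1040 - 347\right)} = \frac{1519}{1889 + 1252 \left(-1387\right)} = \frac{1519}{1889 - 1736524} = \frac{1519}{-1734635} = 1519 \left(- \frac{1}{1734635}\right) = - \frac{217}{247805}$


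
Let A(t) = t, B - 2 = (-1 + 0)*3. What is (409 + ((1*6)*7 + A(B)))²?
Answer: 202500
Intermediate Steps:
B = -1 (B = 2 + (-1 + 0)*3 = 2 - 1*3 = 2 - 3 = -1)
(409 + ((1*6)*7 + A(B)))² = (409 + ((1*6)*7 - 1))² = (409 + (6*7 - 1))² = (409 + (42 - 1))² = (409 + 41)² = 450² = 202500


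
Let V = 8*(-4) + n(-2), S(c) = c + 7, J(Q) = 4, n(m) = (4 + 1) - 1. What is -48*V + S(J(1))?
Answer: 1355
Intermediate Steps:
n(m) = 4 (n(m) = 5 - 1 = 4)
S(c) = 7 + c
V = -28 (V = 8*(-4) + 4 = -32 + 4 = -28)
-48*V + S(J(1)) = -48*(-28) + (7 + 4) = 1344 + 11 = 1355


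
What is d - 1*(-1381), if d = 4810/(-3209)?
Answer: 4426819/3209 ≈ 1379.5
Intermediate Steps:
d = -4810/3209 (d = 4810*(-1/3209) = -4810/3209 ≈ -1.4989)
d - 1*(-1381) = -4810/3209 - 1*(-1381) = -4810/3209 + 1381 = 4426819/3209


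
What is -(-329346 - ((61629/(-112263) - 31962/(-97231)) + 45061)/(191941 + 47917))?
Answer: 143713310840950141374/436359417951179 ≈ 3.2935e+5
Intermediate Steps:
-(-329346 - ((61629/(-112263) - 31962/(-97231)) + 45061)/(191941 + 47917)) = -(-329346 - ((61629*(-1/112263) - 31962*(-1/97231)) + 45061)/239858) = -(-329346 - ((-20543/37421 + 31962/97231) + 45061)/239858) = -(-329346 - (-801366431/3638481251 + 45061)/239858) = -(-329346 - 163952802284880/(3638481251*239858)) = -(-329346 - 1*81976401142440/436359417951179) = -(-329346 - 81976401142440/436359417951179) = -1*(-143713310840950141374/436359417951179) = 143713310840950141374/436359417951179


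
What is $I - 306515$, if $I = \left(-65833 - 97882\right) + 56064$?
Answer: $-414166$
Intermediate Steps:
$I = -107651$ ($I = -163715 + 56064 = -107651$)
$I - 306515 = -107651 - 306515 = -414166$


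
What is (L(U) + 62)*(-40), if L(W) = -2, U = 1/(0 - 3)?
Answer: -2400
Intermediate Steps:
U = -1/3 (U = 1/(-3) = -1/3 ≈ -0.33333)
(L(U) + 62)*(-40) = (-2 + 62)*(-40) = 60*(-40) = -2400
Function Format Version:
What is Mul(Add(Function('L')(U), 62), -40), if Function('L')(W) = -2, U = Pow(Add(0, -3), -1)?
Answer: -2400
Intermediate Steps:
U = Rational(-1, 3) (U = Pow(-3, -1) = Rational(-1, 3) ≈ -0.33333)
Mul(Add(Function('L')(U), 62), -40) = Mul(Add(-2, 62), -40) = Mul(60, -40) = -2400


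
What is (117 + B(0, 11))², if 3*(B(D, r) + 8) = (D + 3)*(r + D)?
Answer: 14400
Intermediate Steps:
B(D, r) = -8 + (3 + D)*(D + r)/3 (B(D, r) = -8 + ((D + 3)*(r + D))/3 = -8 + ((3 + D)*(D + r))/3 = -8 + (3 + D)*(D + r)/3)
(117 + B(0, 11))² = (117 + (-8 + 0 + 11 + (⅓)*0² + (⅓)*0*11))² = (117 + (-8 + 0 + 11 + (⅓)*0 + 0))² = (117 + (-8 + 0 + 11 + 0 + 0))² = (117 + 3)² = 120² = 14400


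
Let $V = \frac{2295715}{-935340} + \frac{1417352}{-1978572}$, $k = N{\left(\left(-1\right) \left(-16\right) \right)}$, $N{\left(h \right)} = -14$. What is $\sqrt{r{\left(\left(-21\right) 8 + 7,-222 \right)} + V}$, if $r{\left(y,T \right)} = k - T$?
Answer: $\frac{\sqrt{48716062131921007484031}}{15421979454} \approx 14.312$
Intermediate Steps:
$k = -14$
$r{\left(y,T \right)} = -14 - T$
$V = - \frac{97799057311}{30843958908}$ ($V = 2295715 \left(- \frac{1}{935340}\right) + 1417352 \left(- \frac{1}{1978572}\right) = - \frac{459143}{187068} - \frac{354338}{494643} = - \frac{97799057311}{30843958908} \approx -3.1708$)
$\sqrt{r{\left(\left(-21\right) 8 + 7,-222 \right)} + V} = \sqrt{\left(-14 - -222\right) - \frac{97799057311}{30843958908}} = \sqrt{\left(-14 + 222\right) - \frac{97799057311}{30843958908}} = \sqrt{208 - \frac{97799057311}{30843958908}} = \sqrt{\frac{6317744395553}{30843958908}} = \frac{\sqrt{48716062131921007484031}}{15421979454}$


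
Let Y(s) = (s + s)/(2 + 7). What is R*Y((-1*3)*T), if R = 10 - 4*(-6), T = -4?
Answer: 272/3 ≈ 90.667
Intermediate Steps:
Y(s) = 2*s/9 (Y(s) = (2*s)/9 = (2*s)*(⅑) = 2*s/9)
R = 34 (R = 10 + 24 = 34)
R*Y((-1*3)*T) = 34*(2*(-1*3*(-4))/9) = 34*(2*(-3*(-4))/9) = 34*((2/9)*12) = 34*(8/3) = 272/3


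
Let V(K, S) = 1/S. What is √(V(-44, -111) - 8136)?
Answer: I*√100243767/111 ≈ 90.2*I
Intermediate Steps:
√(V(-44, -111) - 8136) = √(1/(-111) - 8136) = √(-1/111 - 8136) = √(-903097/111) = I*√100243767/111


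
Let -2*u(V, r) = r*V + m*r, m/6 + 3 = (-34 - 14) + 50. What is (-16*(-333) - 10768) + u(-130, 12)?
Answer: -4624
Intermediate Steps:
m = -6 (m = -18 + 6*((-34 - 14) + 50) = -18 + 6*(-48 + 50) = -18 + 6*2 = -18 + 12 = -6)
u(V, r) = 3*r - V*r/2 (u(V, r) = -(r*V - 6*r)/2 = -(V*r - 6*r)/2 = -(-6*r + V*r)/2 = 3*r - V*r/2)
(-16*(-333) - 10768) + u(-130, 12) = (-16*(-333) - 10768) + (1/2)*12*(6 - 1*(-130)) = (5328 - 10768) + (1/2)*12*(6 + 130) = -5440 + (1/2)*12*136 = -5440 + 816 = -4624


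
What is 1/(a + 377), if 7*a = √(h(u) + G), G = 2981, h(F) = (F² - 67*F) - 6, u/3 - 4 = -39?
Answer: 2639/991898 - √21035/991898 ≈ 0.0025143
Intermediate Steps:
u = -105 (u = 12 + 3*(-39) = 12 - 117 = -105)
h(F) = -6 + F² - 67*F
a = √21035/7 (a = √((-6 + (-105)² - 67*(-105)) + 2981)/7 = √((-6 + 11025 + 7035) + 2981)/7 = √(18054 + 2981)/7 = √21035/7 ≈ 20.719)
1/(a + 377) = 1/(√21035/7 + 377) = 1/(377 + √21035/7)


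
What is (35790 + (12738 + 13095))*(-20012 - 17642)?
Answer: -2320352442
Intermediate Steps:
(35790 + (12738 + 13095))*(-20012 - 17642) = (35790 + 25833)*(-37654) = 61623*(-37654) = -2320352442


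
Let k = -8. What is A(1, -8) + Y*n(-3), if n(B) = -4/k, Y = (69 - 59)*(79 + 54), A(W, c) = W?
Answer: 666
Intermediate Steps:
Y = 1330 (Y = 10*133 = 1330)
n(B) = ½ (n(B) = -4/(-8) = -4*(-⅛) = ½)
A(1, -8) + Y*n(-3) = 1 + 1330*(½) = 1 + 665 = 666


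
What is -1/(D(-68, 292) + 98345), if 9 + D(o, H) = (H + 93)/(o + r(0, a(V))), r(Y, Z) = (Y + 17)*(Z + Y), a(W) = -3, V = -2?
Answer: -17/1671657 ≈ -1.0170e-5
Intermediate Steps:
r(Y, Z) = (17 + Y)*(Y + Z)
D(o, H) = -9 + (93 + H)/(-51 + o) (D(o, H) = -9 + (H + 93)/(o + (0² + 17*0 + 17*(-3) + 0*(-3))) = -9 + (93 + H)/(o + (0 + 0 - 51 + 0)) = -9 + (93 + H)/(o - 51) = -9 + (93 + H)/(-51 + o))
-1/(D(-68, 292) + 98345) = -1/((552 + 292 - 9*(-68))/(-51 - 68) + 98345) = -1/((552 + 292 + 612)/(-119) + 98345) = -1/(-1/119*1456 + 98345) = -1/(-208/17 + 98345) = -1/1671657/17 = -1*17/1671657 = -17/1671657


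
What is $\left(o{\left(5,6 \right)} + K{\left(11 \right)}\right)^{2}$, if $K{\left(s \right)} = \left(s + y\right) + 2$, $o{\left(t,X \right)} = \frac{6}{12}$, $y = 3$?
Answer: $\frac{1089}{4} \approx 272.25$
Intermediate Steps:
$o{\left(t,X \right)} = \frac{1}{2}$ ($o{\left(t,X \right)} = 6 \cdot \frac{1}{12} = \frac{1}{2}$)
$K{\left(s \right)} = 5 + s$ ($K{\left(s \right)} = \left(s + 3\right) + 2 = \left(3 + s\right) + 2 = 5 + s$)
$\left(o{\left(5,6 \right)} + K{\left(11 \right)}\right)^{2} = \left(\frac{1}{2} + \left(5 + 11\right)\right)^{2} = \left(\frac{1}{2} + 16\right)^{2} = \left(\frac{33}{2}\right)^{2} = \frac{1089}{4}$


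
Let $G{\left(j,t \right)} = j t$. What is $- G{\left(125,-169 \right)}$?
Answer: $21125$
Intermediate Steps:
$- G{\left(125,-169 \right)} = - 125 \left(-169\right) = \left(-1\right) \left(-21125\right) = 21125$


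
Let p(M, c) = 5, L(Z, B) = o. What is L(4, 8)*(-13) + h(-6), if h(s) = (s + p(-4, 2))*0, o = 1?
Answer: -13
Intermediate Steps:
L(Z, B) = 1
h(s) = 0 (h(s) = (s + 5)*0 = (5 + s)*0 = 0)
L(4, 8)*(-13) + h(-6) = 1*(-13) + 0 = -13 + 0 = -13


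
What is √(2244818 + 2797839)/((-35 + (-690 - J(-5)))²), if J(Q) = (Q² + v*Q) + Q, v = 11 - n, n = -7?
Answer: √5042657/429025 ≈ 0.0052342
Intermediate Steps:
v = 18 (v = 11 - 1*(-7) = 11 + 7 = 18)
J(Q) = Q² + 19*Q (J(Q) = (Q² + 18*Q) + Q = Q² + 19*Q)
√(2244818 + 2797839)/((-35 + (-690 - J(-5)))²) = √(2244818 + 2797839)/((-35 + (-690 - (-5)*(19 - 5)))²) = √5042657/((-35 + (-690 - (-5)*14))²) = √5042657/((-35 + (-690 - 1*(-70)))²) = √5042657/((-35 + (-690 + 70))²) = √5042657/((-35 - 620)²) = √5042657/((-655)²) = √5042657/429025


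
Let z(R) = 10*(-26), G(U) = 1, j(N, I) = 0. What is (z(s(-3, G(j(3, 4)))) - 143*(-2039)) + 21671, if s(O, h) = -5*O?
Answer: 312988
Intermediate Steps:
z(R) = -260
(z(s(-3, G(j(3, 4)))) - 143*(-2039)) + 21671 = (-260 - 143*(-2039)) + 21671 = (-260 + 291577) + 21671 = 291317 + 21671 = 312988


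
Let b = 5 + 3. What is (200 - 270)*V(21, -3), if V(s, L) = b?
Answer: -560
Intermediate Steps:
b = 8
V(s, L) = 8
(200 - 270)*V(21, -3) = (200 - 270)*8 = -70*8 = -560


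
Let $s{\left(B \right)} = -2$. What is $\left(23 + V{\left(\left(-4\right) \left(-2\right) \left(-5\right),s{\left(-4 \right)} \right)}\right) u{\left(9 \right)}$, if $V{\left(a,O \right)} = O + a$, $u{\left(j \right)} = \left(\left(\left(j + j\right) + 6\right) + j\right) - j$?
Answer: $-456$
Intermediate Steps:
$u{\left(j \right)} = 6 + 2 j$ ($u{\left(j \right)} = \left(\left(2 j + 6\right) + j\right) - j = \left(\left(6 + 2 j\right) + j\right) - j = \left(6 + 3 j\right) - j = 6 + 2 j$)
$\left(23 + V{\left(\left(-4\right) \left(-2\right) \left(-5\right),s{\left(-4 \right)} \right)}\right) u{\left(9 \right)} = \left(23 + \left(-2 + \left(-4\right) \left(-2\right) \left(-5\right)\right)\right) \left(6 + 2 \cdot 9\right) = \left(23 + \left(-2 + 8 \left(-5\right)\right)\right) \left(6 + 18\right) = \left(23 - 42\right) 24 = \left(-19\right) 24 = -456$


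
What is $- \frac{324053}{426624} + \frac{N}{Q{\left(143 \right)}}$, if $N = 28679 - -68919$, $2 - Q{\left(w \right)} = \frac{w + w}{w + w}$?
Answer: $\frac{41637325099}{426624} \approx 97597.0$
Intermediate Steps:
$Q{\left(w \right)} = 1$ ($Q{\left(w \right)} = 2 - \frac{w + w}{w + w} = 2 - \frac{2 w}{2 w} = 2 - 2 w \frac{1}{2 w} = 2 - 1 = 1$)
$N = 97598$ ($N = 28679 + 68919 = 97598$)
$- \frac{324053}{426624} + \frac{N}{Q{\left(143 \right)}} = - \frac{324053}{426624} + \frac{97598}{1} = \left(-324053\right) \frac{1}{426624} + 97598 \cdot 1 = - \frac{324053}{426624} + 97598 = \frac{41637325099}{426624}$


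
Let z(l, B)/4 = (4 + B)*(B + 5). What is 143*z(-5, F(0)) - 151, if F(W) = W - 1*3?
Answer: 993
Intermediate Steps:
F(W) = -3 + W (F(W) = W - 3 = -3 + W)
z(l, B) = 4*(4 + B)*(5 + B) (z(l, B) = 4*((4 + B)*(B + 5)) = 4*((4 + B)*(5 + B)) = 4*(4 + B)*(5 + B))
143*z(-5, F(0)) - 151 = 143*(80 + 4*(-3 + 0)² + 36*(-3 + 0)) - 151 = 143*(80 + 4*(-3)² + 36*(-3)) - 151 = 143*(80 + 4*9 - 108) - 151 = 143*(80 + 36 - 108) - 151 = 143*8 - 151 = 1144 - 151 = 993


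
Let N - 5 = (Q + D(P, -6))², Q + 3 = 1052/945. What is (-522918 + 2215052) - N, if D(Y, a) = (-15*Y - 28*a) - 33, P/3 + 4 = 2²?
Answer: 1495289872961/893025 ≈ 1.6744e+6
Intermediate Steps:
P = 0 (P = -12 + 3*2² = -12 + 3*4 = -12 + 12 = 0)
Q = -1783/945 (Q = -3 + 1052/945 = -1783/945 ≈ -1.8868)
D(Y, a) = -33 - 28*a - 15*Y (D(Y, a) = (-28*a - 15*Y) - 33 = -33 - 28*a - 15*Y)
N = 15828092389/893025 (N = 5 + (-1783/945 + (-33 - 28*(-6) - 15*0))² = 5 + (-1783/945 + (-33 + 168 + 0))² = 5 + (-1783/945 + 135)² = 5 + (125792/945)² = 5 + 15823627264/893025 = 15828092389/893025 ≈ 17724.)
(-522918 + 2215052) - N = (-522918 + 2215052) - 1*15828092389/893025 = 1692134 - 15828092389/893025 = 1495289872961/893025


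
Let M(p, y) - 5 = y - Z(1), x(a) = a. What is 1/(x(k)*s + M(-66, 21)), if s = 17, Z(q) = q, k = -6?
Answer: -1/77 ≈ -0.012987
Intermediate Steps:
M(p, y) = 4 + y (M(p, y) = 5 + (y - 1*1) = 5 + (y - 1) = 5 + (-1 + y) = 4 + y)
1/(x(k)*s + M(-66, 21)) = 1/(-6*17 + (4 + 21)) = 1/(-102 + 25) = 1/(-77) = -1/77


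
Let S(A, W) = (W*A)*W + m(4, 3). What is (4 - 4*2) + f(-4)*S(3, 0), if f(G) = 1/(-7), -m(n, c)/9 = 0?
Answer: -4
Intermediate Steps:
m(n, c) = 0 (m(n, c) = -9*0 = 0)
S(A, W) = A*W**2 (S(A, W) = (W*A)*W + 0 = (A*W)*W + 0 = A*W**2 + 0 = A*W**2)
f(G) = -1/7
(4 - 4*2) + f(-4)*S(3, 0) = (4 - 4*2) - 3*0**2/7 = (4 - 8) - 3*0/7 = -4 - 1/7*0 = -4 + 0 = -4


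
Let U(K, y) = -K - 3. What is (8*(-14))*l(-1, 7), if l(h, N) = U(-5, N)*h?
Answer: 224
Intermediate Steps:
U(K, y) = -3 - K
l(h, N) = 2*h (l(h, N) = (-3 - 1*(-5))*h = (-3 + 5)*h = 2*h)
(8*(-14))*l(-1, 7) = (8*(-14))*(2*(-1)) = -112*(-2) = 224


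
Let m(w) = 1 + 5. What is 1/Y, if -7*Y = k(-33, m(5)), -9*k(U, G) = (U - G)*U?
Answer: 7/143 ≈ 0.048951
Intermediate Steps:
m(w) = 6
k(U, G) = -U*(U - G)/9 (k(U, G) = -(U - G)*U/9 = -U*(U - G)/9)
Y = 143/7 (Y = -(-33)*(6 - 1*(-33))/63 = -(-33)*(6 + 33)/63 = -(-33)*39/63 = -1/7*(-143) = 143/7 ≈ 20.429)
1/Y = 1/(143/7) = 7/143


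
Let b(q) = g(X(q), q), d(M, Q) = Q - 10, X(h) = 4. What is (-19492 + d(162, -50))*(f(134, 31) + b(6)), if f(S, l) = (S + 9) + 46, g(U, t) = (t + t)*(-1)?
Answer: -3460704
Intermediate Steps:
g(U, t) = -2*t (g(U, t) = (2*t)*(-1) = -2*t)
d(M, Q) = -10 + Q
b(q) = -2*q
f(S, l) = 55 + S (f(S, l) = (9 + S) + 46 = 55 + S)
(-19492 + d(162, -50))*(f(134, 31) + b(6)) = (-19492 + (-10 - 50))*((55 + 134) - 2*6) = (-19492 - 60)*(189 - 12) = -19552*177 = -3460704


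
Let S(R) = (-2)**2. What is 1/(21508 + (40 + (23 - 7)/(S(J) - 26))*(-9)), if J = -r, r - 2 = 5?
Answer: 11/232700 ≈ 4.7271e-5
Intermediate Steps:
r = 7 (r = 2 + 5 = 7)
J = -7 (J = -1*7 = -7)
S(R) = 4
1/(21508 + (40 + (23 - 7)/(S(J) - 26))*(-9)) = 1/(21508 + (40 + (23 - 7)/(4 - 26))*(-9)) = 1/(21508 + (40 + 16/(-22))*(-9)) = 1/(21508 + (40 + 16*(-1/22))*(-9)) = 1/(21508 + (40 - 8/11)*(-9)) = 1/(21508 + (432/11)*(-9)) = 1/(21508 - 3888/11) = 1/(232700/11) = 11/232700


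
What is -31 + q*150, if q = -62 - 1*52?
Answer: -17131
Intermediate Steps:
q = -114 (q = -62 - 52 = -114)
-31 + q*150 = -31 - 114*150 = -31 - 17100 = -17131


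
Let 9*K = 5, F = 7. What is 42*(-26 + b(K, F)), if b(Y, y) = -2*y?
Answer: -1680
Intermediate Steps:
K = 5/9 (K = (1/9)*5 = 5/9 ≈ 0.55556)
42*(-26 + b(K, F)) = 42*(-26 - 2*7) = 42*(-26 - 14) = 42*(-40) = -1680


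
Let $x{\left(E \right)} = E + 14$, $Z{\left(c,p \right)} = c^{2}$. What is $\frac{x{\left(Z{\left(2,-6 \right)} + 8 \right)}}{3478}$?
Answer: $\frac{13}{1739} \approx 0.0074756$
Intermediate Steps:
$x{\left(E \right)} = 14 + E$
$\frac{x{\left(Z{\left(2,-6 \right)} + 8 \right)}}{3478} = \frac{14 + \left(2^{2} + 8\right)}{3478} = \left(14 + \left(4 + 8\right)\right) \frac{1}{3478} = \left(14 + 12\right) \frac{1}{3478} = 26 \cdot \frac{1}{3478} = \frac{13}{1739}$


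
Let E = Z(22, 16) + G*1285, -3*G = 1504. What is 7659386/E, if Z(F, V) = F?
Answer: -1641297/138041 ≈ -11.890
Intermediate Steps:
G = -1504/3 (G = -⅓*1504 = -1504/3 ≈ -501.33)
E = -1932574/3 (E = 22 - 1504/3*1285 = 22 - 1932640/3 = -1932574/3 ≈ -6.4419e+5)
7659386/E = 7659386/(-1932574/3) = 7659386*(-3/1932574) = -1641297/138041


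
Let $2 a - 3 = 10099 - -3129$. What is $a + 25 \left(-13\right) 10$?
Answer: $\frac{6731}{2} \approx 3365.5$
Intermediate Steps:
$a = \frac{13231}{2}$ ($a = \frac{3}{2} + \frac{10099 - -3129}{2} = \frac{3}{2} + \frac{10099 + 3129}{2} = \frac{3}{2} + \frac{1}{2} \cdot 13228 = \frac{3}{2} + 6614 = \frac{13231}{2} \approx 6615.5$)
$a + 25 \left(-13\right) 10 = \frac{13231}{2} + 25 \left(-13\right) 10 = \frac{13231}{2} - 3250 = \frac{6731}{2}$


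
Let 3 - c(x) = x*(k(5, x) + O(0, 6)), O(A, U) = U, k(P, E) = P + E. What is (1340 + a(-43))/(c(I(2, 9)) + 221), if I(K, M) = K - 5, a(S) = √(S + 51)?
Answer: 335/62 + √2/124 ≈ 5.4146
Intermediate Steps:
k(P, E) = E + P
a(S) = √(51 + S)
I(K, M) = -5 + K
c(x) = 3 - x*(11 + x) (c(x) = 3 - x*((x + 5) + 6) = 3 - x*((5 + x) + 6) = 3 - x*(11 + x))
(1340 + a(-43))/(c(I(2, 9)) + 221) = (1340 + √(51 - 43))/((3 - (-5 + 2)² - 11*(-5 + 2)) + 221) = (1340 + √8)/((3 - 1*(-3)² - 11*(-3)) + 221) = (1340 + 2*√2)/((3 - 1*9 + 33) + 221) = (1340 + 2*√2)/((3 - 9 + 33) + 221) = (1340 + 2*√2)/(27 + 221) = (1340 + 2*√2)/248 = (1340 + 2*√2)*(1/248) = 335/62 + √2/124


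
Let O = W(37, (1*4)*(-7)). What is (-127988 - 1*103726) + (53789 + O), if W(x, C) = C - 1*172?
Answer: -178125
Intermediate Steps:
W(x, C) = -172 + C (W(x, C) = C - 172 = -172 + C)
O = -200 (O = -172 + (1*4)*(-7) = -172 + 4*(-7) = -172 - 28 = -200)
(-127988 - 1*103726) + (53789 + O) = (-127988 - 1*103726) + (53789 - 200) = (-127988 - 103726) + 53589 = -231714 + 53589 = -178125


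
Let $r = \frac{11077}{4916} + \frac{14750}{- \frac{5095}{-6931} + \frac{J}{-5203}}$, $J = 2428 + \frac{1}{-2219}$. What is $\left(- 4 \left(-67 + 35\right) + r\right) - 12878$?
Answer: $\frac{2228113748484066879}{52802116561132} \approx 42197.0$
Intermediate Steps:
$J = \frac{5387731}{2219}$ ($J = 2428 - \frac{1}{2219} = \frac{5387731}{2219} \approx 2428.0$)
$r = \frac{2901340734638499879}{52802116561132}$ ($r = \frac{11077}{4916} + \frac{14750}{- \frac{5095}{-6931} + \frac{5387731}{2219 \left(-5203\right)}} = 11077 \cdot \frac{1}{4916} + \frac{14750}{\left(-5095\right) \left(- \frac{1}{6931}\right) + \frac{5387731}{2219} \left(- \frac{1}{5203}\right)} = \frac{11077}{4916} + \frac{14750}{\frac{5095}{6931} - \frac{5387731}{11545457}} = \frac{11077}{4916} + \frac{14750}{\frac{21481739854}{80021562467}} = \frac{11077}{4916} + 14750 \cdot \frac{80021562467}{21481739854} = \frac{11077}{4916} + \frac{590159023194125}{10740869927} = \frac{2901340734638499879}{52802116561132} \approx 54947.0$)
$\left(- 4 \left(-67 + 35\right) + r\right) - 12878 = \left(- 4 \left(-67 + 35\right) + \frac{2901340734638499879}{52802116561132}\right) - 12878 = \left(\left(-4\right) \left(-32\right) + \frac{2901340734638499879}{52802116561132}\right) - 12878 = \left(128 + \frac{2901340734638499879}{52802116561132}\right) - 12878 = \frac{2908099405558324775}{52802116561132} - 12878 = \frac{2228113748484066879}{52802116561132}$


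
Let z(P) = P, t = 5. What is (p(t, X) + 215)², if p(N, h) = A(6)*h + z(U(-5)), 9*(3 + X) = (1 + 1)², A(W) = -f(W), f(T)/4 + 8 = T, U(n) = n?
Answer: 2910436/81 ≈ 35931.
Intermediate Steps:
f(T) = -32 + 4*T
A(W) = 32 - 4*W (A(W) = -(-32 + 4*W) = 32 - 4*W)
X = -23/9 (X = -3 + (1 + 1)²/9 = -3 + (⅑)*2² = -3 + (⅑)*4 = -3 + 4/9 = -23/9 ≈ -2.5556)
p(N, h) = -5 + 8*h (p(N, h) = (32 - 4*6)*h - 5 = (32 - 24)*h - 5 = 8*h - 5 = -5 + 8*h)
(p(t, X) + 215)² = ((-5 + 8*(-23/9)) + 215)² = ((-5 - 184/9) + 215)² = (-229/9 + 215)² = (1706/9)² = 2910436/81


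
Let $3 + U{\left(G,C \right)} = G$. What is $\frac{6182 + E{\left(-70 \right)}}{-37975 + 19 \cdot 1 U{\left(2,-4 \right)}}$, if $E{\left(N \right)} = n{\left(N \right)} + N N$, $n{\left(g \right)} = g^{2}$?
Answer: $- \frac{7991}{18997} \approx -0.42065$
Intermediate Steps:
$U{\left(G,C \right)} = -3 + G$
$E{\left(N \right)} = 2 N^{2}$ ($E{\left(N \right)} = N^{2} + N N = N^{2} + N^{2} = 2 N^{2}$)
$\frac{6182 + E{\left(-70 \right)}}{-37975 + 19 \cdot 1 U{\left(2,-4 \right)}} = \frac{6182 + 2 \left(-70\right)^{2}}{-37975 + 19 \cdot 1 \left(-3 + 2\right)} = \frac{6182 + 2 \cdot 4900}{-37975 + 19 \left(-1\right)} = \frac{6182 + 9800}{-37975 - 19} = \frac{15982}{-37994} = 15982 \left(- \frac{1}{37994}\right) = - \frac{7991}{18997}$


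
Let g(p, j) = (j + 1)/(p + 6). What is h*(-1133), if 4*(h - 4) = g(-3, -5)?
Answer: -12463/3 ≈ -4154.3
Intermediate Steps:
g(p, j) = (1 + j)/(6 + p)
h = 11/3 (h = 4 + ((1 - 5)/(6 - 3))/4 = 4 + (-4/3)/4 = 4 + ((1/3)*(-4))/4 = 4 + (1/4)*(-4/3) = 4 - 1/3 = 11/3 ≈ 3.6667)
h*(-1133) = (11/3)*(-1133) = -12463/3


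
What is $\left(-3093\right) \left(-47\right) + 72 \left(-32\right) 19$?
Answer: $101595$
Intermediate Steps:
$\left(-3093\right) \left(-47\right) + 72 \left(-32\right) 19 = 145371 - 43776 = 101595$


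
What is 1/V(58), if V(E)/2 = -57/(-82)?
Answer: 41/57 ≈ 0.71930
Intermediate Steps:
V(E) = 57/41 (V(E) = 2*(-57/(-82)) = 2*(-57*(-1/82)) = 2*(57/82) = 57/41)
1/V(58) = 1/(57/41) = 41/57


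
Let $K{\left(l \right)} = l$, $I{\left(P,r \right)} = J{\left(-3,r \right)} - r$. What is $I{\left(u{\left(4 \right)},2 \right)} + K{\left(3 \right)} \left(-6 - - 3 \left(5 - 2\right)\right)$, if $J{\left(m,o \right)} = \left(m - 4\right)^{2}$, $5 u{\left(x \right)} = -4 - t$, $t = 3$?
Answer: $56$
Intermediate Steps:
$u{\left(x \right)} = - \frac{7}{5}$ ($u{\left(x \right)} = \frac{-4 - 3}{5} = \frac{1}{5} \left(-7\right) = - \frac{7}{5}$)
$J{\left(m,o \right)} = \left(-4 + m\right)^{2}$
$I{\left(P,r \right)} = 49 - r$ ($I{\left(P,r \right)} = \left(-4 - 3\right)^{2} - r = \left(-7\right)^{2} - r = 49 - r$)
$I{\left(u{\left(4 \right)},2 \right)} + K{\left(3 \right)} \left(-6 - - 3 \left(5 - 2\right)\right) = \left(49 - 2\right) + 3 \left(-6 - - 3 \left(5 - 2\right)\right) = \left(49 - 2\right) + 3 \left(-6 - \left(-3\right) 3\right) = 47 + 3 \left(-6 - -9\right) = 47 + 3 \left(-6 + 9\right) = 47 + 3 \cdot 3 = 47 + 9 = 56$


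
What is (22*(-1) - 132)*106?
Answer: -16324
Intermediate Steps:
(22*(-1) - 132)*106 = (-22 - 132)*106 = -154*106 = -16324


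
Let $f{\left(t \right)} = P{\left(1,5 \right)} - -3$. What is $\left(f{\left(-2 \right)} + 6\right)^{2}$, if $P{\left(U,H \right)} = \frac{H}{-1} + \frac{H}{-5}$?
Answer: $9$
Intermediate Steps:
$P{\left(U,H \right)} = - \frac{6 H}{5}$ ($P{\left(U,H \right)} = H \left(-1\right) + H \left(- \frac{1}{5}\right) = - H - \frac{H}{5} = - \frac{6 H}{5}$)
$f{\left(t \right)} = -3$ ($f{\left(t \right)} = \left(- \frac{6}{5}\right) 5 - -3 = -6 + 3 = -3$)
$\left(f{\left(-2 \right)} + 6\right)^{2} = \left(-3 + 6\right)^{2} = 3^{2} = 9$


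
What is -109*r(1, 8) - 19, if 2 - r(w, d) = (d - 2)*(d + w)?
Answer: 5649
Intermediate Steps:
r(w, d) = 2 - (-2 + d)*(d + w) (r(w, d) = 2 - (d - 2)*(d + w) = 2 - (-2 + d)*(d + w))
-109*r(1, 8) - 19 = -109*(2 - 1*8**2 + 2*8 + 2*1 - 1*8*1) - 19 = -109*(2 - 1*64 + 16 + 2 - 8) - 19 = -109*(2 - 64 + 16 + 2 - 8) - 19 = -109*(-52) - 19 = 5668 - 19 = 5649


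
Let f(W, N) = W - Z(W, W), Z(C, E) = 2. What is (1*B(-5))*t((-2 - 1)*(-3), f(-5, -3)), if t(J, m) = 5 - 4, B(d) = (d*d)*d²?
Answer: 625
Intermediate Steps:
B(d) = d⁴ (B(d) = d²*d² = d⁴)
f(W, N) = -2 + W (f(W, N) = W - 1*2 = W - 2 = -2 + W)
t(J, m) = 1
(1*B(-5))*t((-2 - 1)*(-3), f(-5, -3)) = (1*(-5)⁴)*1 = (1*625)*1 = 625*1 = 625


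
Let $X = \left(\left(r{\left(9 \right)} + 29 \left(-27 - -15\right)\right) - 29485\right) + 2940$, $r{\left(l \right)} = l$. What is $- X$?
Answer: $26884$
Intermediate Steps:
$X = -26884$ ($X = \left(\left(9 + 29 \left(-27 - -15\right)\right) - 29485\right) + 2940 = \left(\left(9 + 29 \left(-27 + 15\right)\right) - 29485\right) + 2940 = \left(\left(9 + 29 \left(-12\right)\right) - 29485\right) + 2940 = \left(\left(9 - 348\right) - 29485\right) + 2940 = \left(-339 - 29485\right) + 2940 = -29824 + 2940 = -26884$)
$- X = \left(-1\right) \left(-26884\right) = 26884$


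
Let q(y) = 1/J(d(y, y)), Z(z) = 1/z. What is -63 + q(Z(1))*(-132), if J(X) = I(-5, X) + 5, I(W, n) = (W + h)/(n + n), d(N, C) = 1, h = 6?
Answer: -87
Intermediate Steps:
I(W, n) = (6 + W)/(2*n) (I(W, n) = (W + 6)/(n + n) = (6 + W)/((2*n)) = (6 + W)*(1/(2*n)) = (6 + W)/(2*n))
J(X) = 5 + 1/(2*X) (J(X) = (6 - 5)/(2*X) + 5 = (1/2)*1/X + 5 = 1/(2*X) + 5 = 5 + 1/(2*X))
Z(z) = 1/z
q(y) = 2/11 (q(y) = 1/(5 + (1/2)/1) = 1/(5 + (1/2)*1) = 1/(5 + 1/2) = 1/(11/2) = 2/11)
-63 + q(Z(1))*(-132) = -63 + (2/11)*(-132) = -63 - 24 = -87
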